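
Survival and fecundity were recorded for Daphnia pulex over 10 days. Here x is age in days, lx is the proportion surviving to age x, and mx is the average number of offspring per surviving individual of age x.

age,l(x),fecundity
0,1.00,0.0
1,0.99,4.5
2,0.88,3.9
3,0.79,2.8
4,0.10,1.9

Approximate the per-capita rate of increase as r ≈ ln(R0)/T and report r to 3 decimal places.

1.282

R0 = Σ lx·mx = 0 + 4.455 + 3.432 + 2.212 + 0.19 = 10.289
Σ x·lx·mx = 18.715; T = 18.715/10.289 = 1.81893…
r ≈ ln(R0)/T = ln(10.289)/1.81893… = 1.28156… → 1.282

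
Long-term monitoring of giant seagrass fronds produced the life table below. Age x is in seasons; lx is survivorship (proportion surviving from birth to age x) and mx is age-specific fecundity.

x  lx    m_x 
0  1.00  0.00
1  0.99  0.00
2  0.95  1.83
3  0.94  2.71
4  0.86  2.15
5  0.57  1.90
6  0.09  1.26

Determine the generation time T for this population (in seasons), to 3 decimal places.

3.357

lx·mx: 0, 0, 1.7385, 2.5474, 1.849, 1.083, 0.1134 → R0 = 7.3313
x·lx·mx: 0, 0, 3.477, 7.6422, 7.396, 5.415, 0.6804 → Σ = 24.6106
T = 24.6106 / 7.3313 = 3.356922… → 3.357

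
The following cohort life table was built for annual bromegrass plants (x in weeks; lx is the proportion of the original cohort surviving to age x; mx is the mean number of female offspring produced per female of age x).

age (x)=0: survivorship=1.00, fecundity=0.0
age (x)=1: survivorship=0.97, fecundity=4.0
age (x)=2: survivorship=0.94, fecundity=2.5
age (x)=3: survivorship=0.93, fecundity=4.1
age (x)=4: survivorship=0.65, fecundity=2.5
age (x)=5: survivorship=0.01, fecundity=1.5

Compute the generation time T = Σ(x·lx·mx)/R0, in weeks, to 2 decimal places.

lx·mx: 0, 3.88, 2.35, 3.813, 1.625, 0.015 → R0 = 11.683
x·lx·mx: 0, 3.88, 4.7, 11.439, 6.5, 0.075 → Σ = 26.594
T = 26.594 / 11.683 = 2.276299… → 2.28

2.28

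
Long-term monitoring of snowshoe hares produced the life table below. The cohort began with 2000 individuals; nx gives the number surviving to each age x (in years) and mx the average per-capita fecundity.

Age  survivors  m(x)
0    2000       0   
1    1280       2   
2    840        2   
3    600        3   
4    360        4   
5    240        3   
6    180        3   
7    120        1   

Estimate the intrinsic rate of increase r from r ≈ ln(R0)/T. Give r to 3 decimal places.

0.533

lx = nx/n0 = nx/2000: 1, 0.64, 0.42, 0.3, 0.18, 0.12, 0.09, 0.06
R0 = Σ lx·mx = 0 + 1.28 + 0.84 + 0.9 + 0.72 + 0.36 + 0.27 + 0.06 = 4.43
Σ x·lx·mx = 12.38; T = 12.38/4.43 = 2.79458…
r ≈ ln(R0)/T = ln(4.43)/2.79458… = 0.5326… → 0.533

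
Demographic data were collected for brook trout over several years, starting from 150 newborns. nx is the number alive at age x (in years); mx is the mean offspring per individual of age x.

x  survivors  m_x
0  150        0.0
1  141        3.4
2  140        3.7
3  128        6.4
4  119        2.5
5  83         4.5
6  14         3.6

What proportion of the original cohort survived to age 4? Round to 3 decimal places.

l_4 = n_4/n_0 = 119/150 = 0.793333… → 0.793

0.793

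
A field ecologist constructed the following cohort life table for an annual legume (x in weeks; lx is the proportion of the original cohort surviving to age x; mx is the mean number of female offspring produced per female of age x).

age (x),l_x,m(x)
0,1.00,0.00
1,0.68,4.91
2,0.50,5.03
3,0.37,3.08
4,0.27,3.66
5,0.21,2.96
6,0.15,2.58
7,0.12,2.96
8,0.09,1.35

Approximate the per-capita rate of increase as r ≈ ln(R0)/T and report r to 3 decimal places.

0.864

R0 = Σ lx·mx = 0 + 3.3388 + 2.515 + 1.1396 + 0.9882 + 0.6216 + 0.387 + 0.3552 + 0.1215 = 9.4669
Σ x·lx·mx = 24.6288; T = 24.6288/9.4669 = 2.60157…
r ≈ ln(R0)/T = ln(9.4669)/2.60157… = 0.86402… → 0.864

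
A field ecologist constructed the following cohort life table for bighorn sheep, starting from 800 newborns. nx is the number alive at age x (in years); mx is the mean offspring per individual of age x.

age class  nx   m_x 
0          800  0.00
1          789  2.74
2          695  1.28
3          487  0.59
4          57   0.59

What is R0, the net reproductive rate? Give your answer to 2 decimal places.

lx = nx/n0 = nx/800: 1, 0.98625, 0.86875, 0.60875, 0.07125
lx·mx by age: 0, 2.702325…, 1.112…, 0.359163…, 0.042038…
R0 = Σ lx·mx = 4.215525… → 4.22

4.22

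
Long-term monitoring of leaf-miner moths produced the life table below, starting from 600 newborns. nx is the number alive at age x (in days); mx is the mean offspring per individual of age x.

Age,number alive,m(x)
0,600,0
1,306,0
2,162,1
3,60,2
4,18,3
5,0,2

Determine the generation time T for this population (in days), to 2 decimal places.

2.68

lx = nx/n0 = nx/600: 1, 0.51, 0.27, 0.1, 0.03, 0
lx·mx: 0, 0, 0.27, 0.2, 0.09, 0 → R0 = 0.56
x·lx·mx: 0, 0, 0.54, 0.6, 0.36, 0 → Σ = 1.5
T = 1.5 / 0.56 = 2.678571… → 2.68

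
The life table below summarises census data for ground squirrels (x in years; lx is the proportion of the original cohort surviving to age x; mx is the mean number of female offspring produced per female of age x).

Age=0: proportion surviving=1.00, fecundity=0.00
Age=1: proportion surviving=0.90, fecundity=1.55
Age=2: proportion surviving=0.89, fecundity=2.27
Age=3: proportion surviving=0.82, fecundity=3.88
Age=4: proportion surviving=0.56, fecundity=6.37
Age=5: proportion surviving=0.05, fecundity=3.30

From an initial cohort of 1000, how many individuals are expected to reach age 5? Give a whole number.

Expected survivors = N0 · l_5 = 1000 × 0.05 = 50 → 50

50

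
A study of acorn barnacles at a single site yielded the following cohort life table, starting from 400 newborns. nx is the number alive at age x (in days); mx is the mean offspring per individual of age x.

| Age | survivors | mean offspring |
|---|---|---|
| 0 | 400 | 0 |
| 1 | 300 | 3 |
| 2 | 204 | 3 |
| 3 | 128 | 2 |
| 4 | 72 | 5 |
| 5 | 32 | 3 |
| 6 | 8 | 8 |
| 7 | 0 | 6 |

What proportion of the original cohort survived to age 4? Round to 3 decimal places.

l_4 = n_4/n_0 = 72/400 = 0.18 → 0.180

0.180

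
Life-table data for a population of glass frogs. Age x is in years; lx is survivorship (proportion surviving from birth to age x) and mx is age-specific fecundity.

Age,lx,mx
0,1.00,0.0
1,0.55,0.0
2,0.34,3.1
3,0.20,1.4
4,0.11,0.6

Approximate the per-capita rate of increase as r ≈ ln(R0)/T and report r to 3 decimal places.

0.147

R0 = Σ lx·mx = 0 + 0 + 1.054 + 0.28 + 0.066 = 1.4
Σ x·lx·mx = 3.212; T = 3.212/1.4 = 2.29429…
r ≈ ln(R0)/T = ln(1.4)/2.29429… = 0.14666… → 0.147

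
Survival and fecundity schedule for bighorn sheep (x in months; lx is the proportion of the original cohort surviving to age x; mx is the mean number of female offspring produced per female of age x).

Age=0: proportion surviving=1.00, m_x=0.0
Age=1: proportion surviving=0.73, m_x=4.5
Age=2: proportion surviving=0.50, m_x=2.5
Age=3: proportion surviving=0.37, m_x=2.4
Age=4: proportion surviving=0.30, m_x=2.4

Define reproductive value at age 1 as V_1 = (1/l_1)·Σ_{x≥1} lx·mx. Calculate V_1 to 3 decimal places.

8.415

lx·mx for x ≥ 1: 3.285, 1.25, 0.888, 0.72 → sum = 6.143
V_1 = 6.143 / l_1 = 6.143 / 0.73 = 8.415068… → 8.415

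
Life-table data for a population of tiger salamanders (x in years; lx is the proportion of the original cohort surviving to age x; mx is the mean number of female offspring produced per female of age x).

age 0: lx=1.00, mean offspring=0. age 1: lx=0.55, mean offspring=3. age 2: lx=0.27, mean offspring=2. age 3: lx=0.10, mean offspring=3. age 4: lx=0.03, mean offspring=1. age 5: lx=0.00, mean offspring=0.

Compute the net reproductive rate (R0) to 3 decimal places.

2.520

lx·mx by age: 0, 1.65, 0.54, 0.3, 0.03, 0
R0 = Σ lx·mx = 2.52 → 2.520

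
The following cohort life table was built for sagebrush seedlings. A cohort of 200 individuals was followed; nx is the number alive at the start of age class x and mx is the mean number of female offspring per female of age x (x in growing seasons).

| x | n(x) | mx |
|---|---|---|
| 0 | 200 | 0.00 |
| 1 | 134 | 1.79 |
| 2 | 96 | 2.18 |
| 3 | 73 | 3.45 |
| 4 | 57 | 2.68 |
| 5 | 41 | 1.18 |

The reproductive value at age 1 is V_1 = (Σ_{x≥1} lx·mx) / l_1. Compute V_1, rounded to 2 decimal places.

lx = nx/n0 = nx/200: 1, 0.67, 0.48, 0.365, 0.285, 0.205
lx·mx for x ≥ 1: 1.1993, 1.0464, 1.25925, 0.7638, 0.2419 → sum = 4.51065
V_1 = 4.51065 / l_1 = 4.51065 / 0.67 = 6.732313… → 6.73

6.73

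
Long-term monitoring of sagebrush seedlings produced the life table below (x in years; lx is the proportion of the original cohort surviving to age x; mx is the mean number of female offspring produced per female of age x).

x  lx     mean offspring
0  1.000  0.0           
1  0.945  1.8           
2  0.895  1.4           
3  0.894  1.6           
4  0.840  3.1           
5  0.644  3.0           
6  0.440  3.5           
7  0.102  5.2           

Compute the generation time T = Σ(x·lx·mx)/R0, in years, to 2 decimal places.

3.78

lx·mx: 0, 1.701, 1.253, 1.4304, 2.604, 1.932, 1.54, 0.5304 → R0 = 10.9908
x·lx·mx: 0, 1.701, 2.506, 4.2912, 10.416, 9.66, 9.24, 3.7128 → Σ = 41.527
T = 41.527 / 10.9908 = 3.778342… → 3.78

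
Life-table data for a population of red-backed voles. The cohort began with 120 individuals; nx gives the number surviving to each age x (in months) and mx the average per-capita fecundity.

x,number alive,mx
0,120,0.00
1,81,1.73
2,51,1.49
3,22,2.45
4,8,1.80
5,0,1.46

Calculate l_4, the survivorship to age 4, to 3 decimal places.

l_4 = n_4/n_0 = 8/120 = 0.066667… → 0.067

0.067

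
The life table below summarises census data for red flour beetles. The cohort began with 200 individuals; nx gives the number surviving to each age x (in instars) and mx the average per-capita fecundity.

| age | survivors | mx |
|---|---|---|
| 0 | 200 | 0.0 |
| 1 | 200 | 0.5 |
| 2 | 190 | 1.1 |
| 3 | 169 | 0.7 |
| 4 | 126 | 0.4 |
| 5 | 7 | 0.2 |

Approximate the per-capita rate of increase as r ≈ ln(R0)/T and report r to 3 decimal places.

0.387

lx = nx/n0 = nx/200: 1, 1, 0.95, 0.845, 0.63, 0.035
R0 = Σ lx·mx = 0 + 0.5 + 1.045 + 0.5915 + 0.252 + 0.007 = 2.3955
Σ x·lx·mx = 5.4075; T = 5.4075/2.3955 = 2.25736…
r ≈ ln(R0)/T = ln(2.3955)/2.25736… = 0.387… → 0.387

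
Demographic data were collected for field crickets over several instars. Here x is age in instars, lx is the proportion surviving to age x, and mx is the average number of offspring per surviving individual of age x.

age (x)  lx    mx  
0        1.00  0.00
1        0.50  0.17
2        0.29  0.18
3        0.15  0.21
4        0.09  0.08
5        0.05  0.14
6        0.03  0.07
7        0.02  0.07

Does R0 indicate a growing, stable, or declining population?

R0 = Σ lx·mx = 0 + 0.085 + 0.0522 + 0.0315 + 0.0072 + 0.007 + 0.0021 + 0.0014 = 0.1864
R0 < 1, so the population is declining.

declining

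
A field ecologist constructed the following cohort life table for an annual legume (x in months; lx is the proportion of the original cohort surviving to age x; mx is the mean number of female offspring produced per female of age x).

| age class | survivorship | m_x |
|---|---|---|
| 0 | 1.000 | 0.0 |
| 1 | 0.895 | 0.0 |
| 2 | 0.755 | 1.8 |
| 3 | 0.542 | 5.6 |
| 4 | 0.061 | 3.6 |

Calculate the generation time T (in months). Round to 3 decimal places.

2.753

lx·mx: 0, 0, 1.359, 3.0352, 0.2196 → R0 = 4.6138
x·lx·mx: 0, 0, 2.718, 9.1056, 0.8784 → Σ = 12.702
T = 12.702 / 4.6138 = 2.753045… → 2.753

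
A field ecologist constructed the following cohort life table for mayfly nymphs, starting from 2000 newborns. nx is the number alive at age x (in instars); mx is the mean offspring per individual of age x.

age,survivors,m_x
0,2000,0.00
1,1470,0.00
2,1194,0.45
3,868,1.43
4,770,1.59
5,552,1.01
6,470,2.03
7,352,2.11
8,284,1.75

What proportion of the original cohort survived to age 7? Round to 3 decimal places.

l_7 = n_7/n_0 = 352/2000 = 0.176 → 0.176

0.176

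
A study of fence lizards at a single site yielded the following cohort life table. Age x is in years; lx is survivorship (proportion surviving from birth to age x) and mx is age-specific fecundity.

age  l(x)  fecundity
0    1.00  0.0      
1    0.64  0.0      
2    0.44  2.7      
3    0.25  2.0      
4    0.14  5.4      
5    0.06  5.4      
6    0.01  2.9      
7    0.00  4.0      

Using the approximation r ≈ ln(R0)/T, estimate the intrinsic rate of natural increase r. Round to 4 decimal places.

0.3309

R0 = Σ lx·mx = 0 + 0 + 1.188 + 0.5 + 0.756 + 0.324 + 0.029 + 0 = 2.797
Σ x·lx·mx = 8.694; T = 8.694/2.797 = 3.10833…
r ≈ ln(R0)/T = ln(2.797)/3.10833… = 0.3309… → 0.3309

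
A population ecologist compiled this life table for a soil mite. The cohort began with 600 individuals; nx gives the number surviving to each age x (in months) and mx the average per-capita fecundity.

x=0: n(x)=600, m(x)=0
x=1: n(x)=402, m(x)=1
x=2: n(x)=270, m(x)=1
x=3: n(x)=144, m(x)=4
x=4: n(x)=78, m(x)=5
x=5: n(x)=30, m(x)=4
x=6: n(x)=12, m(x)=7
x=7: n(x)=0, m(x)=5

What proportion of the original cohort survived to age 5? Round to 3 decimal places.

l_5 = n_5/n_0 = 30/600 = 0.05 → 0.050

0.050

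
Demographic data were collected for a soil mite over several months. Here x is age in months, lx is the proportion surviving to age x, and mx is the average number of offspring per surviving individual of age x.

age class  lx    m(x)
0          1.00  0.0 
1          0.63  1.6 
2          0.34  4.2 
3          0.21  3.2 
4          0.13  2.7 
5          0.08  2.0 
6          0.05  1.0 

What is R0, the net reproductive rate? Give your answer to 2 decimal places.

3.67

lx·mx by age: 0, 1.008, 1.428, 0.672, 0.351, 0.16, 0.05
R0 = Σ lx·mx = 3.669 → 3.67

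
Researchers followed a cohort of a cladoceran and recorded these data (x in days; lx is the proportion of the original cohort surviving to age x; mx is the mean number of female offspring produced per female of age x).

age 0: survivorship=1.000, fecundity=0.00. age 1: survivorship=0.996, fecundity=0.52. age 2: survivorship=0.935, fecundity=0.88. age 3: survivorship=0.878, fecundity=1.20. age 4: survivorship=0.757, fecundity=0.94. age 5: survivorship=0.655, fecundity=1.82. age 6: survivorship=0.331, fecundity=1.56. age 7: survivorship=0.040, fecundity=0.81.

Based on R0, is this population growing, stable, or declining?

R0 = Σ lx·mx = 0 + 0.51792 + 0.8228 + 1.0536 + 0.71158 + 1.1921 + 0.51636 + 0.0324 = 4.84676
R0 > 1, so the population is growing.

growing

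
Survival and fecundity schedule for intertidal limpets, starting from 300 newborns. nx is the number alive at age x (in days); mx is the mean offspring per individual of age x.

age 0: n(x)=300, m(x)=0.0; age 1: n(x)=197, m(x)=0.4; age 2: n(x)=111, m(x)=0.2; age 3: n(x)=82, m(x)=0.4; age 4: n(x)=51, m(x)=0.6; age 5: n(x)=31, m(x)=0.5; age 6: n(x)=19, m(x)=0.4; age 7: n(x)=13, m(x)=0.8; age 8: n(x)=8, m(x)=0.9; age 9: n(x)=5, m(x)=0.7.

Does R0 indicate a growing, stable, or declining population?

declining

lx = nx/n0 = nx/300: 1, 0.65667…, 0.37, 0.27333…, 0.17, 0.10333…, 0.06333…, 0.04333…, 0.02667…, 0.01667…
R0 = Σ lx·mx = 0 + 0.262667… + 0.074 + 0.109333… + 0.102 + 0.051667… + 0.025333… + 0.034667… + 0.024… + 0.011667… = 0.695333…
R0 < 1, so the population is declining.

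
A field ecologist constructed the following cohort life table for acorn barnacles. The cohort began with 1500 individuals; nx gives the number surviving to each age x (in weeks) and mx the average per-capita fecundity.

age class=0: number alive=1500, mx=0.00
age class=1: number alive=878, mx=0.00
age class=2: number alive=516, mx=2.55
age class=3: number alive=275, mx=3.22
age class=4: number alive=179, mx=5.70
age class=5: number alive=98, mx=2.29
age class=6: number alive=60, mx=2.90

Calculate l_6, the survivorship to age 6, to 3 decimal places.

0.040

l_6 = n_6/n_0 = 60/1500 = 0.04 → 0.040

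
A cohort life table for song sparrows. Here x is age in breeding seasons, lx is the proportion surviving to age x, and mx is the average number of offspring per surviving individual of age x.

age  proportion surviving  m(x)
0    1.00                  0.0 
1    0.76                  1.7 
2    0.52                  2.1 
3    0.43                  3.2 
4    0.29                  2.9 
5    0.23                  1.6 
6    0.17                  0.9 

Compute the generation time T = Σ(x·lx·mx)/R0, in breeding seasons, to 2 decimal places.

2.68

lx·mx: 0, 1.292, 1.092, 1.376, 0.841, 0.368, 0.153 → R0 = 5.122
x·lx·mx: 0, 1.292, 2.184, 4.128, 3.364, 1.84, 0.918 → Σ = 13.726
T = 13.726 / 5.122 = 2.679813… → 2.68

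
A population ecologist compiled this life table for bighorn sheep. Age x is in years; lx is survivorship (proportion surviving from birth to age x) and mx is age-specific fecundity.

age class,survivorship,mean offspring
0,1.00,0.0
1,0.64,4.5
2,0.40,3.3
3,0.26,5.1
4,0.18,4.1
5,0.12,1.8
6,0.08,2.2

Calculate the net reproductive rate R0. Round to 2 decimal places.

lx·mx by age: 0, 2.88, 1.32, 1.326, 0.738, 0.216, 0.176
R0 = Σ lx·mx = 6.656 → 6.66

6.66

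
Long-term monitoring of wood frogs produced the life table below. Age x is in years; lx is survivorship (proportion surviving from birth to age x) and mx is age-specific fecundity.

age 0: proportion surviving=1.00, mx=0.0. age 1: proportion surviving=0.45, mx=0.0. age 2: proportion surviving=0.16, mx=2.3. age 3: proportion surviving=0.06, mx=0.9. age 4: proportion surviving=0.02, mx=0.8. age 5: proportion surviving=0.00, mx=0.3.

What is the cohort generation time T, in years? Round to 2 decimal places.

lx·mx: 0, 0, 0.368, 0.054, 0.016, 0 → R0 = 0.438
x·lx·mx: 0, 0, 0.736, 0.162, 0.064, 0 → Σ = 0.962
T = 0.962 / 0.438 = 2.196347… → 2.20

2.20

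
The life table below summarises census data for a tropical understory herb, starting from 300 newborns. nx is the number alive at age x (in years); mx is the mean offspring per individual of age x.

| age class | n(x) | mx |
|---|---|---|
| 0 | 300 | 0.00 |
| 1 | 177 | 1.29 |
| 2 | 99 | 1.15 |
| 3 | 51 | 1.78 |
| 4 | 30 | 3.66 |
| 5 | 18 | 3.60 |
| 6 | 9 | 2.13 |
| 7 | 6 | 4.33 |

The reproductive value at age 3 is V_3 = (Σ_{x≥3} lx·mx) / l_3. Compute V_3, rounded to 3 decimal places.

6.089

lx = nx/n0 = nx/300: 1, 0.59, 0.33, 0.17, 0.1, 0.06, 0.03, 0.02
lx·mx for x ≥ 3: 0.3026, 0.366, 0.216, 0.0639, 0.0866 → sum = 1.0351
V_3 = 1.0351 / l_3 = 1.0351 / 0.17 = 6.088824… → 6.089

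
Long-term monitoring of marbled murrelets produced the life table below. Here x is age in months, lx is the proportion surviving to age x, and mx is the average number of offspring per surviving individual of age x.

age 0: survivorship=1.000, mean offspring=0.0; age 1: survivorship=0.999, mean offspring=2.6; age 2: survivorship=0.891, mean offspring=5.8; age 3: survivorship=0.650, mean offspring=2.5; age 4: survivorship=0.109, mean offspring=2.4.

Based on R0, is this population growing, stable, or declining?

R0 = Σ lx·mx = 0 + 2.5974 + 5.1678 + 1.625 + 0.2616 = 9.6518
R0 > 1, so the population is growing.

growing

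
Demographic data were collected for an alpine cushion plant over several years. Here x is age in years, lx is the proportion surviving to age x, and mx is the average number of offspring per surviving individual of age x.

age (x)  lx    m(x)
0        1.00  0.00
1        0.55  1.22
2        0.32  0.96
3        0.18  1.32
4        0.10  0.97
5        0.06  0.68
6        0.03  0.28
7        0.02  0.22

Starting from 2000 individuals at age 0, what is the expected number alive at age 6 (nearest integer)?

Expected survivors = N0 · l_6 = 2000 × 0.03 = 60 → 60

60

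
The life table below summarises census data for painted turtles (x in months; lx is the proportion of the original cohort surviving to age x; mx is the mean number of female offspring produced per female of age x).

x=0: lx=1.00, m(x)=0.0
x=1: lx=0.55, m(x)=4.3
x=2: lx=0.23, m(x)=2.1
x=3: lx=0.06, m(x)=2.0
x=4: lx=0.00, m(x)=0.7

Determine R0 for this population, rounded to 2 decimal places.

2.97

lx·mx by age: 0, 2.365, 0.483, 0.12, 0
R0 = Σ lx·mx = 2.968 → 2.97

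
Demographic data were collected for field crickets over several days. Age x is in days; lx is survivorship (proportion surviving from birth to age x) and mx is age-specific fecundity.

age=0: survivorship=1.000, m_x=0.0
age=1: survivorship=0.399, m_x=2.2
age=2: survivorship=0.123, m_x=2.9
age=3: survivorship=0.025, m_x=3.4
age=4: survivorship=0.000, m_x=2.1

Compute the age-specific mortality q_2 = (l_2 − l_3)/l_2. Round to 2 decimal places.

q_2 = (l_2 − l_3) / l_2 = (0.123 − 0.025) / 0.123
     = 0.098 / 0.123 = 0.796748… → 0.80

0.80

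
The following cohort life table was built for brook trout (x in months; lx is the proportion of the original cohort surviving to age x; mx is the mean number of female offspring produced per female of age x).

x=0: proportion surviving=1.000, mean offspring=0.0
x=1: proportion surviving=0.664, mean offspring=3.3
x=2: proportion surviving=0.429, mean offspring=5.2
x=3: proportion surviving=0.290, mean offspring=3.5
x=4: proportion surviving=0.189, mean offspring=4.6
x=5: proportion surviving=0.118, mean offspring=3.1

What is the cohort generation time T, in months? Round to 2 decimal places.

2.25

lx·mx: 0, 2.1912, 2.2308, 1.015, 0.8694, 0.3658 → R0 = 6.6722
x·lx·mx: 0, 2.1912, 4.4616, 3.045, 3.4776, 1.829 → Σ = 15.0044
T = 15.0044 / 6.6722 = 2.248794… → 2.25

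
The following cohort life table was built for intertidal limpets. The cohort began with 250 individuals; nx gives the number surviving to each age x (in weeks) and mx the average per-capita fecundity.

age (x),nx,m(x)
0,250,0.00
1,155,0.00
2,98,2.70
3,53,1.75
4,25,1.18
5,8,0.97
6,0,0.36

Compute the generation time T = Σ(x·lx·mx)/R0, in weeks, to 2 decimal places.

lx = nx/n0 = nx/250: 1, 0.62, 0.392, 0.212, 0.1, 0.032, 0
lx·mx: 0, 0, 1.0584, 0.371, 0.118, 0.03104, 0 → R0 = 1.57844
x·lx·mx: 0, 0, 2.1168, 1.113, 0.472, 0.1552, 0 → Σ = 3.857
T = 3.857 / 1.57844 = 2.443552… → 2.44

2.44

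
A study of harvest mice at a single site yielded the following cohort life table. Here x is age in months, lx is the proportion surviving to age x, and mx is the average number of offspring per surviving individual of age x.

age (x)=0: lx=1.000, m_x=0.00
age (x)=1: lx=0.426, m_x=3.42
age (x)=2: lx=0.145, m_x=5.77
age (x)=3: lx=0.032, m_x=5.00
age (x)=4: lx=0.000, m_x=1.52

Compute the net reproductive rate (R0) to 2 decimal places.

2.45

lx·mx by age: 0, 1.45692, 0.83665, 0.16, 0
R0 = Σ lx·mx = 2.45357 → 2.45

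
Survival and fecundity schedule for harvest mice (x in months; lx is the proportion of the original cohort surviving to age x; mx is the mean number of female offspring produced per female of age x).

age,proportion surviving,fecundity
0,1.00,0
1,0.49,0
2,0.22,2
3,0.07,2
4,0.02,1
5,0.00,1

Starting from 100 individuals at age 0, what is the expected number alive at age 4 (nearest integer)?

Expected survivors = N0 · l_4 = 100 × 0.02 = 2 → 2

2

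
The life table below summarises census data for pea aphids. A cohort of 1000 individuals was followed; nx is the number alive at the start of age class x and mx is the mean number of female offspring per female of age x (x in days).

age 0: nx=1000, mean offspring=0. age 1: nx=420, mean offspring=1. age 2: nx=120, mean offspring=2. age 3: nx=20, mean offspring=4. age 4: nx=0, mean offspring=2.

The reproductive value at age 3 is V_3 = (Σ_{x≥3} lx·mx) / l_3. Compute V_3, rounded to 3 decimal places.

lx = nx/n0 = nx/1000: 1, 0.42, 0.12, 0.02, 0
lx·mx for x ≥ 3: 0.08, 0 → sum = 0.08
V_3 = 0.08 / l_3 = 0.08 / 0.02 = 4 → 4.000

4.000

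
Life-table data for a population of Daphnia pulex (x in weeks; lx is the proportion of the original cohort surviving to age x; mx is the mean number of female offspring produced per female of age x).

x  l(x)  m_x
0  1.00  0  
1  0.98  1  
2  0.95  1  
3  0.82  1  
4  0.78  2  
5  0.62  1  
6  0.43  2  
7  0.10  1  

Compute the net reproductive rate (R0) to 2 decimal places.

5.89

lx·mx by age: 0, 0.98, 0.95, 0.82, 1.56, 0.62, 0.86, 0.1
R0 = Σ lx·mx = 5.89 → 5.89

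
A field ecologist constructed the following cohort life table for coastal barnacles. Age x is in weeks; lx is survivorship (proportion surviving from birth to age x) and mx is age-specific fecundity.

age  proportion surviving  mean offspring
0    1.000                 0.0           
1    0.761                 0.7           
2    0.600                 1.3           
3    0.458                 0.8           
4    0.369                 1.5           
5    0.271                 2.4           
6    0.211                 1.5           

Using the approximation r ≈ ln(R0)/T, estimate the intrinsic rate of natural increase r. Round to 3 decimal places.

0.352

R0 = Σ lx·mx = 0 + 0.5327 + 0.78 + 0.3664 + 0.5535 + 0.6504 + 0.3165 = 3.1995
Σ x·lx·mx = 10.5569; T = 10.5569/3.1995 = 3.29955…
r ≈ ln(R0)/T = ln(3.1995)/3.29955… = 0.35247… → 0.352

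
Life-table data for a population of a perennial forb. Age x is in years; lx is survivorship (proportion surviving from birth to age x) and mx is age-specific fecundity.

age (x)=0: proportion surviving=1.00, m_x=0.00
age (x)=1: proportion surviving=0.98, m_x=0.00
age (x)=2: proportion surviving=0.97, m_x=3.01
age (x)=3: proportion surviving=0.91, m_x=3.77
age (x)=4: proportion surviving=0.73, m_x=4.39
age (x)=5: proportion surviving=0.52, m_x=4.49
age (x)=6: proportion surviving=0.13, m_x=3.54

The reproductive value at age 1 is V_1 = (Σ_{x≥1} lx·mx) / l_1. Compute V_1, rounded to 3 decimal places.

12.602

lx·mx for x ≥ 1: 0, 2.9197, 3.4307, 3.2047, 2.3348, 0.4602 → sum = 12.3501
V_1 = 12.3501 / l_1 = 12.3501 / 0.98 = 12.602143… → 12.602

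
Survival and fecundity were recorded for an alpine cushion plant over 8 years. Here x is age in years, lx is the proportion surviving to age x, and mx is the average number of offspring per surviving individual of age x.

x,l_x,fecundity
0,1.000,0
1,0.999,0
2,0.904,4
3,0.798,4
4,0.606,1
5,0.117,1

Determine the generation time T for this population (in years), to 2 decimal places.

lx·mx: 0, 0, 3.616, 3.192, 0.606, 0.117 → R0 = 7.531
x·lx·mx: 0, 0, 7.232, 9.576, 2.424, 0.585 → Σ = 19.817
T = 19.817 / 7.531 = 2.63139… → 2.63

2.63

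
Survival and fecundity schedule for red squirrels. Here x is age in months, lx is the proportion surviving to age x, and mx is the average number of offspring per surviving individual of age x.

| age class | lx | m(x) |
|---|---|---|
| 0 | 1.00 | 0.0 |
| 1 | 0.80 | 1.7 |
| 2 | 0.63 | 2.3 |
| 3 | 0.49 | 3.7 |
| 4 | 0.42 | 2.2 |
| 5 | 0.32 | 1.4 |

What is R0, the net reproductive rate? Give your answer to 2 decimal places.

lx·mx by age: 0, 1.36, 1.449, 1.813, 0.924, 0.448
R0 = Σ lx·mx = 5.994 → 5.99

5.99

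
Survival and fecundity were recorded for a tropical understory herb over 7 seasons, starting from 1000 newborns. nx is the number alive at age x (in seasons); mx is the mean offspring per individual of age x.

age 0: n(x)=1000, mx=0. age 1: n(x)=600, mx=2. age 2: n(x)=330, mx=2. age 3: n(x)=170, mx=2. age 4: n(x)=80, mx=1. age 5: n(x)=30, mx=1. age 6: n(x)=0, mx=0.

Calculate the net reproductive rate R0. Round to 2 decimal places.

2.31

lx = nx/n0 = nx/1000: 1, 0.6, 0.33, 0.17, 0.08, 0.03, 0
lx·mx by age: 0, 1.2, 0.66, 0.34, 0.08, 0.03, 0
R0 = Σ lx·mx = 2.31 → 2.31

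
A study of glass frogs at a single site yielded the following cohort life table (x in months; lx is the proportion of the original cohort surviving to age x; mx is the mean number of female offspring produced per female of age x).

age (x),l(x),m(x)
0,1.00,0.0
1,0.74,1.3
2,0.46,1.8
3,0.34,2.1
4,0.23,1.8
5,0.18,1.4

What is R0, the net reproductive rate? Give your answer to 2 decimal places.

3.17

lx·mx by age: 0, 0.962, 0.828, 0.714, 0.414, 0.252
R0 = Σ lx·mx = 3.17 → 3.17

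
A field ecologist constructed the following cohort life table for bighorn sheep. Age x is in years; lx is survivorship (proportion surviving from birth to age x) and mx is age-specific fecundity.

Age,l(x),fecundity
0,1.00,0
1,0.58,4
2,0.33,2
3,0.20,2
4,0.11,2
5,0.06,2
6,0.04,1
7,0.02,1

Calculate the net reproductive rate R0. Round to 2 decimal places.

3.78

lx·mx by age: 0, 2.32, 0.66, 0.4, 0.22, 0.12, 0.04, 0.02
R0 = Σ lx·mx = 3.78 → 3.78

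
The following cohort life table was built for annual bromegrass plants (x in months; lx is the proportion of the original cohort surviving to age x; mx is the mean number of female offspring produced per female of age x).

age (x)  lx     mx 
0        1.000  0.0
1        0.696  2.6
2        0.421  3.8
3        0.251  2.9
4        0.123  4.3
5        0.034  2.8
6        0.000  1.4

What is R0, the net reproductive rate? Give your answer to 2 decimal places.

4.76

lx·mx by age: 0, 1.8096, 1.5998, 0.7279, 0.5289, 0.0952, 0
R0 = Σ lx·mx = 4.7614 → 4.76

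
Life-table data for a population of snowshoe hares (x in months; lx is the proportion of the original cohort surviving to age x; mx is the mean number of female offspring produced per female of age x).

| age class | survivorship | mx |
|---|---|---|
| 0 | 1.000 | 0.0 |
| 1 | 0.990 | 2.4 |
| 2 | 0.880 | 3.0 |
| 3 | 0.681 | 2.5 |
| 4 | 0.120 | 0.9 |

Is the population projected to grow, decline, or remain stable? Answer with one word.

R0 = Σ lx·mx = 0 + 2.376 + 2.64 + 1.7025 + 0.108 = 6.8265
R0 > 1, so the population is growing.

growing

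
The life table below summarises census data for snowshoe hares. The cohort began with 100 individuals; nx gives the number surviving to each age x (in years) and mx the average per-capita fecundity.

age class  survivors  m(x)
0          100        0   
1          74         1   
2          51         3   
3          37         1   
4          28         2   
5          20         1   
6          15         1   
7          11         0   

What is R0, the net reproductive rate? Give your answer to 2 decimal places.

3.55

lx = nx/n0 = nx/100: 1, 0.74, 0.51, 0.37, 0.28, 0.2, 0.15, 0.11
lx·mx by age: 0, 0.74, 1.53, 0.37, 0.56, 0.2, 0.15, 0
R0 = Σ lx·mx = 3.55 → 3.55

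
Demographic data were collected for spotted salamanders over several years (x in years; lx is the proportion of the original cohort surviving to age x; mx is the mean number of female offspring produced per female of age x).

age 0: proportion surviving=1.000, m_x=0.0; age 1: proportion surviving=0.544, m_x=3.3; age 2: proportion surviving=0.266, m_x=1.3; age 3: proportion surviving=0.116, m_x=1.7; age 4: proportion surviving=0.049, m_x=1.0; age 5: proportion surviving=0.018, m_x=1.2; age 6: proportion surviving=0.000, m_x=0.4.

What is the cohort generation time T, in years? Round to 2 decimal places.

1.40

lx·mx: 0, 1.7952, 0.3458, 0.1972, 0.049, 0.0216, 0 → R0 = 2.4088
x·lx·mx: 0, 1.7952, 0.6916, 0.5916, 0.196, 0.108, 0 → Σ = 3.3824
T = 3.3824 / 2.4088 = 1.404185… → 1.40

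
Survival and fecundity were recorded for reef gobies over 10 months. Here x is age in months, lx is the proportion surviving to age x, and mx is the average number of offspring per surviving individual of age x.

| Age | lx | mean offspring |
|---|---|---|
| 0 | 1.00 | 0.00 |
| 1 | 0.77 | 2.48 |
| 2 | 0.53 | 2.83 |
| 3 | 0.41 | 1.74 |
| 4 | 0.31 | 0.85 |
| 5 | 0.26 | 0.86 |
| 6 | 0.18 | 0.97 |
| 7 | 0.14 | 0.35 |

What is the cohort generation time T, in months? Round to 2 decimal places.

lx·mx: 0, 1.9096, 1.4999, 0.7134, 0.2635, 0.2236, 0.1746, 0.049 → R0 = 4.8336
x·lx·mx: 0, 1.9096, 2.9998, 2.1402, 1.054, 1.118, 1.0476, 0.343 → Σ = 10.6122
T = 10.6122 / 4.8336 = 2.195506… → 2.20

2.20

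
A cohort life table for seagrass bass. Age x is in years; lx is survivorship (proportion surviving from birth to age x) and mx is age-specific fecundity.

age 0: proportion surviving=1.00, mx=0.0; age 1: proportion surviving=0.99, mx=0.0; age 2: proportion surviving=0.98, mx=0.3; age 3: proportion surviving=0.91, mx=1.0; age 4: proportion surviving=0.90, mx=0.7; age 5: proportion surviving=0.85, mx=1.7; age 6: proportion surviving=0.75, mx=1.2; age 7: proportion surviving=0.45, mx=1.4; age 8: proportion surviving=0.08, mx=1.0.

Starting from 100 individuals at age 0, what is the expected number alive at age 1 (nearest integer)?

99

Expected survivors = N0 · l_1 = 100 × 0.99 = 99 → 99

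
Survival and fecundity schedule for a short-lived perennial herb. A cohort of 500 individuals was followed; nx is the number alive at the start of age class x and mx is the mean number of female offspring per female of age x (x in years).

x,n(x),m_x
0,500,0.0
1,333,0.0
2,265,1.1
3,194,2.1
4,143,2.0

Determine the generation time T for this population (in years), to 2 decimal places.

2.99

lx = nx/n0 = nx/500: 1, 0.666, 0.53, 0.388, 0.286
lx·mx: 0, 0, 0.583, 0.8148, 0.572 → R0 = 1.9698
x·lx·mx: 0, 0, 1.166, 2.4444, 2.288 → Σ = 5.8984
T = 5.8984 / 1.9698 = 2.994416… → 2.99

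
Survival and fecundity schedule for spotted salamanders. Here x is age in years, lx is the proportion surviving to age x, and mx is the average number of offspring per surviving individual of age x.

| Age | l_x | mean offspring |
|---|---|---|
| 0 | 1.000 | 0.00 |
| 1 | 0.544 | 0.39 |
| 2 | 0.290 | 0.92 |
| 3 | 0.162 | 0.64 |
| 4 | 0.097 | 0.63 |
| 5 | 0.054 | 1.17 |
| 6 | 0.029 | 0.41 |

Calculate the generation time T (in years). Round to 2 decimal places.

lx·mx: 0, 0.21216, 0.2668, 0.10368, 0.06111, 0.06318, 0.01189 → R0 = 0.71882
x·lx·mx: 0, 0.21216, 0.5336, 0.31104, 0.24444, 0.3159, 0.07134 → Σ = 1.68848
T = 1.68848 / 0.71882 = 2.348961… → 2.35

2.35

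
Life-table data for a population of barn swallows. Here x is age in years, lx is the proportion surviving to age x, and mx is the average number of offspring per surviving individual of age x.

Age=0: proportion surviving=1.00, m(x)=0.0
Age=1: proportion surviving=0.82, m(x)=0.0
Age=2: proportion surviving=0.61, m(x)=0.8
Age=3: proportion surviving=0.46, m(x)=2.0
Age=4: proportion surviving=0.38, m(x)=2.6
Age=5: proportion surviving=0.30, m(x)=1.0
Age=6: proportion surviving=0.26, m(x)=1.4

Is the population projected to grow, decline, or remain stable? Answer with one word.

growing

R0 = Σ lx·mx = 0 + 0 + 0.488 + 0.92 + 0.988 + 0.3 + 0.364 = 3.06
R0 > 1, so the population is growing.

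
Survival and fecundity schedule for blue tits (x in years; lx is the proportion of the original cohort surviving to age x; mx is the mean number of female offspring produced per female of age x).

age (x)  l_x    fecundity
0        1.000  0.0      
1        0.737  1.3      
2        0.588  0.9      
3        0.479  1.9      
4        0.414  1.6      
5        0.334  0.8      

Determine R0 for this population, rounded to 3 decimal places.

3.327

lx·mx by age: 0, 0.9581, 0.5292, 0.9101, 0.6624, 0.2672
R0 = Σ lx·mx = 3.327 → 3.327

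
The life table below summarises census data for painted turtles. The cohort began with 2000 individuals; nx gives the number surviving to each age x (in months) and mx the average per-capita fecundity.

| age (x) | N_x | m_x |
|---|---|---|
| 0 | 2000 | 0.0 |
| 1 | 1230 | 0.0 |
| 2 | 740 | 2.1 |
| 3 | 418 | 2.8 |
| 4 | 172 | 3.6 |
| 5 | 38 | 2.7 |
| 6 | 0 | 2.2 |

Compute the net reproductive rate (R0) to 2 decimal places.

lx = nx/n0 = nx/2000: 1, 0.615, 0.37, 0.209, 0.086, 0.019, 0
lx·mx by age: 0, 0, 0.777, 0.5852, 0.3096, 0.0513, 0
R0 = Σ lx·mx = 1.7231 → 1.72

1.72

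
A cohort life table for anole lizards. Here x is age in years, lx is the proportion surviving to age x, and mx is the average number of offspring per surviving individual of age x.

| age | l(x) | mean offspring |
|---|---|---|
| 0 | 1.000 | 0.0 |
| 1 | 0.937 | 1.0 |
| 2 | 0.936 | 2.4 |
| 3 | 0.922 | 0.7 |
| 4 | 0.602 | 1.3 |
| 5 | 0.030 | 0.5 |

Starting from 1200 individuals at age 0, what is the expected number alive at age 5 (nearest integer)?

36

Expected survivors = N0 · l_5 = 1200 × 0.030 = 36 → 36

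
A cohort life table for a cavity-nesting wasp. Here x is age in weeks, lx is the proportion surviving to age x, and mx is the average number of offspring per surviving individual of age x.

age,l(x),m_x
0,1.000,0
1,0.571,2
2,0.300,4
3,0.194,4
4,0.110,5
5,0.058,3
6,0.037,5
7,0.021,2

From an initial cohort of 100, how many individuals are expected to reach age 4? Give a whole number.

Expected survivors = N0 · l_4 = 100 × 0.110 = 11 → 11

11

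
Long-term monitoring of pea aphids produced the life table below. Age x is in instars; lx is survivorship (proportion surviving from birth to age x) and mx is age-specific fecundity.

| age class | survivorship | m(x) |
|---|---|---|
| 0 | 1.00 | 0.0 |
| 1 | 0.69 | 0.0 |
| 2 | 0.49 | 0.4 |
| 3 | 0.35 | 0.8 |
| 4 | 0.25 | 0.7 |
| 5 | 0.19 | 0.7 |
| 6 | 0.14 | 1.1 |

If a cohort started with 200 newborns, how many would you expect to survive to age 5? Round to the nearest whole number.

Expected survivors = N0 · l_5 = 200 × 0.19 = 38 → 38

38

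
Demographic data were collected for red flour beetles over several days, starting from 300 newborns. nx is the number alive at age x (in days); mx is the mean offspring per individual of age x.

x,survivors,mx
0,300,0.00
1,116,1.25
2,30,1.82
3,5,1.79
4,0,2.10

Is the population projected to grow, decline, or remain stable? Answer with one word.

lx = nx/n0 = nx/300: 1, 0.38667…, 0.1, 0.01667…, 0
R0 = Σ lx·mx = 0 + 0.483333… + 0.182 + 0.029833… + 0 = 0.695167…
R0 < 1, so the population is declining.

declining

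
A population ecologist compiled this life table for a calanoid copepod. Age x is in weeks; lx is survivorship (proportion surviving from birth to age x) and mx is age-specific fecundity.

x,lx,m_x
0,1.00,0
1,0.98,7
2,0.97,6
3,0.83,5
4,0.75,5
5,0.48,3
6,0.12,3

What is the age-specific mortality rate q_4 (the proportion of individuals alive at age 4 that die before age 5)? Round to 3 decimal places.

q_4 = (l_4 − l_5) / l_4 = (0.75 − 0.48) / 0.75
     = 0.27 / 0.75 = 0.36 → 0.360

0.360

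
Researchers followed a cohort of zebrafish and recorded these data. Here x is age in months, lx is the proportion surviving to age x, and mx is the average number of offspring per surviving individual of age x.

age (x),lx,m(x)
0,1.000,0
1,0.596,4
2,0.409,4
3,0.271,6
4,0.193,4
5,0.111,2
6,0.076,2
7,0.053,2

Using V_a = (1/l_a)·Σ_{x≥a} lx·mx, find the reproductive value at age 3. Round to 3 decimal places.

10.620

lx·mx for x ≥ 3: 1.626, 0.772, 0.222, 0.152, 0.106 → sum = 2.878
V_3 = 2.878 / l_3 = 2.878 / 0.271 = 10.619926… → 10.620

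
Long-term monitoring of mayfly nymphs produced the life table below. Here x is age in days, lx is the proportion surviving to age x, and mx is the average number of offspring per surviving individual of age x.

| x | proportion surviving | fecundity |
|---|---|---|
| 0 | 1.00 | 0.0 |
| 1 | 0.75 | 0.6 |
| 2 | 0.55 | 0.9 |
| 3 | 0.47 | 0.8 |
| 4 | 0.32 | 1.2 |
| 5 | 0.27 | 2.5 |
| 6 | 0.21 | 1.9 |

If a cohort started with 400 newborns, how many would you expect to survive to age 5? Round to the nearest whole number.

Expected survivors = N0 · l_5 = 400 × 0.27 = 108 → 108

108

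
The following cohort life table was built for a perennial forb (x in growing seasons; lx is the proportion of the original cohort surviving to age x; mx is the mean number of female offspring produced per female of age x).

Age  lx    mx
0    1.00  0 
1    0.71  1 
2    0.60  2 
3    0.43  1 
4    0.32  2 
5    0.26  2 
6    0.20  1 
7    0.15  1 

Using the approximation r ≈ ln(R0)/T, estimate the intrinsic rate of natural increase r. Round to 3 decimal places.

R0 = Σ lx·mx = 0 + 0.71 + 1.2 + 0.43 + 0.64 + 0.52 + 0.2 + 0.15 = 3.85
Σ x·lx·mx = 11.81; T = 11.81/3.85 = 3.06753…
r ≈ ln(R0)/T = ln(3.85)/3.06753… = 0.43946… → 0.439

0.439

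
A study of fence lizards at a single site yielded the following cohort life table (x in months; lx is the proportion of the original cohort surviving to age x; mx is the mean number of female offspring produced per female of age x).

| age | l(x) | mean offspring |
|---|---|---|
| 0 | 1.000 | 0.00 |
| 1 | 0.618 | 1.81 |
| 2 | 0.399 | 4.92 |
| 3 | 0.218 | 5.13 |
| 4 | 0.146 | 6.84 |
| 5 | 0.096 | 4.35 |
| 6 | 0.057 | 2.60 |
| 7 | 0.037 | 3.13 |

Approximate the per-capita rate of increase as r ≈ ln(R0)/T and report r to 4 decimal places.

R0 = Σ lx·mx = 0 + 1.11858 + 1.96308 + 1.11834 + 0.99864 + 0.4176 + 0.1482 + 0.11581 = 5.88025
Σ x·lx·mx = 16.18219; T = 16.18219/5.88025 = 2.75196…
r ≈ ln(R0)/T = ln(5.88025)/2.75196… = 0.64376… → 0.6438

0.6438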